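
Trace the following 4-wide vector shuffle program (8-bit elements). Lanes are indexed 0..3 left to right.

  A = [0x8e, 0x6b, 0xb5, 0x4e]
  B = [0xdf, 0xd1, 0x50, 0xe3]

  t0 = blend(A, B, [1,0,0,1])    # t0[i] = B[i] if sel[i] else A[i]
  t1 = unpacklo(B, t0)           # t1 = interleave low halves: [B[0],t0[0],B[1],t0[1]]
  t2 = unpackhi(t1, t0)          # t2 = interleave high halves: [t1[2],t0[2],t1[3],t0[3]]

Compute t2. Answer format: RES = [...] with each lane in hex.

→ t0 |df|6b|b5|e3|
→ t1 |df|df|d1|6b|
→ t2 |d1|b5|6b|e3|

RES = [0xd1, 0xb5, 0x6b, 0xe3]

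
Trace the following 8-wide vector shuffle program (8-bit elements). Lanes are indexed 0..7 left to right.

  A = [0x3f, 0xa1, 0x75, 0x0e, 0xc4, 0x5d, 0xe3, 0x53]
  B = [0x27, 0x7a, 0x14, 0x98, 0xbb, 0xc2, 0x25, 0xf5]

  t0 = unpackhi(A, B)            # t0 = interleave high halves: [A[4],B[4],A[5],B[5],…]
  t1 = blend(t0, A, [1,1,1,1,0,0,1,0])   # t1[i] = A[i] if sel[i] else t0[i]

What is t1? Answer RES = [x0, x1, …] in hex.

RES = [ 0x3f  0xa1  0x75  0x0e  0xe3  0x25  0xe3  0xf5 ]

t0 = [0xc4, 0xbb, 0x5d, 0xc2, 0xe3, 0x25, 0x53, 0xf5]
t1 = [0x3f, 0xa1, 0x75, 0x0e, 0xe3, 0x25, 0xe3, 0xf5]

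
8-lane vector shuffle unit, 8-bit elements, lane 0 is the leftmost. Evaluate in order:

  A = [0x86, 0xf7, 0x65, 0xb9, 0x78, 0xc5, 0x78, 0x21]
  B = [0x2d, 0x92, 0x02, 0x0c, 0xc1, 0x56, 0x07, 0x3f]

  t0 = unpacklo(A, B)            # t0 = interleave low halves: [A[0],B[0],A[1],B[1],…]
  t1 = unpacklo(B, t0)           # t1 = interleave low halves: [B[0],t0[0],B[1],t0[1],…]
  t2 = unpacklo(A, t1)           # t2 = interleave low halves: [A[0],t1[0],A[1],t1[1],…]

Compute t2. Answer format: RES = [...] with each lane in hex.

  t0: 86 2d f7 92 65 02 b9 0c
  t1: 2d 86 92 2d 02 f7 0c 92
  t2: 86 2d f7 86 65 92 b9 2d

RES = [ 0x86  0x2d  0xf7  0x86  0x65  0x92  0xb9  0x2d ]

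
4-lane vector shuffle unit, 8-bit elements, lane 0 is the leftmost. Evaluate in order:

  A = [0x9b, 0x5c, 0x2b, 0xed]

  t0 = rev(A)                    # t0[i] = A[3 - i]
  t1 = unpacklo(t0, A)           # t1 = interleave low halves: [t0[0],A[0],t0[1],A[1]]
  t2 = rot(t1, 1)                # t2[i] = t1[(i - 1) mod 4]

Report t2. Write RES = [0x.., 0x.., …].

RES = [0x5c, 0xed, 0x9b, 0x2b]

→ t0 |ed|2b|5c|9b|
→ t1 |ed|9b|2b|5c|
→ t2 |5c|ed|9b|2b|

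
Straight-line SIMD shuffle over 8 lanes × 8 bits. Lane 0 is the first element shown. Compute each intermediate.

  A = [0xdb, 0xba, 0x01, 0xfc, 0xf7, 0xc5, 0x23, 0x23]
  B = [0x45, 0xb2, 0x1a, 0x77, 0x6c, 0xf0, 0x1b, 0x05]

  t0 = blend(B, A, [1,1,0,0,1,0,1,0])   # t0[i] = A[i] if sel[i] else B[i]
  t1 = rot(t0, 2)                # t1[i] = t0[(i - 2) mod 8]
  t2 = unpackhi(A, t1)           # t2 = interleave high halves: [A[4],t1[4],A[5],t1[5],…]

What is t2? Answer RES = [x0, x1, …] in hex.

→ t0 |db|ba|1a|77|f7|f0|23|05|
→ t1 |23|05|db|ba|1a|77|f7|f0|
→ t2 |f7|1a|c5|77|23|f7|23|f0|

RES = [ 0xf7  0x1a  0xc5  0x77  0x23  0xf7  0x23  0xf0 ]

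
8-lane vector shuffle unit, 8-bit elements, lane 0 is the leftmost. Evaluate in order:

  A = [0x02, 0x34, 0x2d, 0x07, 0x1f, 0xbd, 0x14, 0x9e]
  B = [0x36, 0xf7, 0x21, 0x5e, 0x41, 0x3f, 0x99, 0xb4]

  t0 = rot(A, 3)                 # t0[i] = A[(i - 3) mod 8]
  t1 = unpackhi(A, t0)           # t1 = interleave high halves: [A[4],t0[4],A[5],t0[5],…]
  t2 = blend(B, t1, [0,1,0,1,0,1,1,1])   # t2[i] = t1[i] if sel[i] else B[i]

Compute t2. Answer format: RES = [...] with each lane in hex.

t0 = [0xbd, 0x14, 0x9e, 0x02, 0x34, 0x2d, 0x07, 0x1f]
t1 = [0x1f, 0x34, 0xbd, 0x2d, 0x14, 0x07, 0x9e, 0x1f]
t2 = [0x36, 0x34, 0x21, 0x2d, 0x41, 0x07, 0x9e, 0x1f]

RES = [ 0x36  0x34  0x21  0x2d  0x41  0x07  0x9e  0x1f ]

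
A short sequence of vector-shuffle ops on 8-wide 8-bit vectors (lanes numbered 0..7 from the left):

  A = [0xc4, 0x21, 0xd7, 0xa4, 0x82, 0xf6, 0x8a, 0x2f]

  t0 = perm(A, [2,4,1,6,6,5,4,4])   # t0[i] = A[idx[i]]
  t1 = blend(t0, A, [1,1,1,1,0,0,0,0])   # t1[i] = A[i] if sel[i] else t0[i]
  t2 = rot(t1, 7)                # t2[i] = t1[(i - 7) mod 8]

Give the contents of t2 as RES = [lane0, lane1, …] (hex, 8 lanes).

RES = [ 0x21  0xd7  0xa4  0x8a  0xf6  0x82  0x82  0xc4 ]

→ t0 |d7|82|21|8a|8a|f6|82|82|
→ t1 |c4|21|d7|a4|8a|f6|82|82|
→ t2 |21|d7|a4|8a|f6|82|82|c4|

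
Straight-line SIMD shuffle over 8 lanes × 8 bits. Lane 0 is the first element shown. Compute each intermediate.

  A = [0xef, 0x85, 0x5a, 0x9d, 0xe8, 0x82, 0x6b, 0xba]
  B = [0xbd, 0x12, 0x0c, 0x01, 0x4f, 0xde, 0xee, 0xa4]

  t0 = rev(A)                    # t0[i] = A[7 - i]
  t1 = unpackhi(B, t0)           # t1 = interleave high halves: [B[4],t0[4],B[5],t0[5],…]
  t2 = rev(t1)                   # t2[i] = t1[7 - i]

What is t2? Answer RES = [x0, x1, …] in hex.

RES = [0xef, 0xa4, 0x85, 0xee, 0x5a, 0xde, 0x9d, 0x4f]

  t0: ba 6b 82 e8 9d 5a 85 ef
  t1: 4f 9d de 5a ee 85 a4 ef
  t2: ef a4 85 ee 5a de 9d 4f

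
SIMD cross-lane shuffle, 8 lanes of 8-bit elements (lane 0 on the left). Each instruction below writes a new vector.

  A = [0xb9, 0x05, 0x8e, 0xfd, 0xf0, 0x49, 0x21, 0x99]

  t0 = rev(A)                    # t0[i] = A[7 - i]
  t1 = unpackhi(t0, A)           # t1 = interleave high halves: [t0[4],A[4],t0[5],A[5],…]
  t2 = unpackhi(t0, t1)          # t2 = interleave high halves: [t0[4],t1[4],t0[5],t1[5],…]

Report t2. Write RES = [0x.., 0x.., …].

→ t0 |99|21|49|f0|fd|8e|05|b9|
→ t1 |fd|f0|8e|49|05|21|b9|99|
→ t2 |fd|05|8e|21|05|b9|b9|99|

RES = [0xfd, 0x05, 0x8e, 0x21, 0x05, 0xb9, 0xb9, 0x99]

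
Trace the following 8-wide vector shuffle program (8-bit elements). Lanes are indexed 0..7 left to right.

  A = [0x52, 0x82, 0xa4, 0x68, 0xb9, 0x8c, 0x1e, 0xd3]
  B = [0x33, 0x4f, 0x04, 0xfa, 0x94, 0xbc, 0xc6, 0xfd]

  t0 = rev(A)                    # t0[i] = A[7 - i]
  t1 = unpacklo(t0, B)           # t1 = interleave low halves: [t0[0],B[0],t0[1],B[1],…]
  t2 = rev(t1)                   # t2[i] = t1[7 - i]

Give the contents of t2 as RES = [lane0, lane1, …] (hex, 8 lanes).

→ t0 |d3|1e|8c|b9|68|a4|82|52|
→ t1 |d3|33|1e|4f|8c|04|b9|fa|
→ t2 |fa|b9|04|8c|4f|1e|33|d3|

RES = [ 0xfa  0xb9  0x04  0x8c  0x4f  0x1e  0x33  0xd3 ]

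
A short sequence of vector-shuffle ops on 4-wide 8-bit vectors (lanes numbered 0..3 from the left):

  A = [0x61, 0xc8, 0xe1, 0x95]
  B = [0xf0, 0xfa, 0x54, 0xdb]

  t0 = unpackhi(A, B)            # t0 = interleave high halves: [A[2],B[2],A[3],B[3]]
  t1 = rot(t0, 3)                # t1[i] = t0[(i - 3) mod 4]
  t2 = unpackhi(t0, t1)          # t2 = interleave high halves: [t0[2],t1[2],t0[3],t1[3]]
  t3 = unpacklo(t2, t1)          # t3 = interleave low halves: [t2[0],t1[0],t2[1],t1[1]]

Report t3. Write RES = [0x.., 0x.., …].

RES = [ 0x95  0x54  0xdb  0x95 ]

t0 = [0xe1, 0x54, 0x95, 0xdb]
t1 = [0x54, 0x95, 0xdb, 0xe1]
t2 = [0x95, 0xdb, 0xdb, 0xe1]
t3 = [0x95, 0x54, 0xdb, 0x95]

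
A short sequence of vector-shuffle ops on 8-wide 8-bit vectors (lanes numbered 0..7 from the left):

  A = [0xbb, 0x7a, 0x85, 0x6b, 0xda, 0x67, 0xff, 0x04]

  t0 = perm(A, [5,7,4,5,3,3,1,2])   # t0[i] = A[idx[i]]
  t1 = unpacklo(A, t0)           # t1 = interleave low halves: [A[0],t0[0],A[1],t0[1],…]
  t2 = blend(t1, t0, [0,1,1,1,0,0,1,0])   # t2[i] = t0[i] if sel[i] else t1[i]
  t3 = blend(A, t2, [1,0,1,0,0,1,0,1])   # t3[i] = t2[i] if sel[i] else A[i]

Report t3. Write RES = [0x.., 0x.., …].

  t0: 67 04 da 67 6b 6b 7a 85
  t1: bb 67 7a 04 85 da 6b 67
  t2: bb 04 da 67 85 da 7a 67
  t3: bb 7a da 6b da da ff 67

RES = [0xbb, 0x7a, 0xda, 0x6b, 0xda, 0xda, 0xff, 0x67]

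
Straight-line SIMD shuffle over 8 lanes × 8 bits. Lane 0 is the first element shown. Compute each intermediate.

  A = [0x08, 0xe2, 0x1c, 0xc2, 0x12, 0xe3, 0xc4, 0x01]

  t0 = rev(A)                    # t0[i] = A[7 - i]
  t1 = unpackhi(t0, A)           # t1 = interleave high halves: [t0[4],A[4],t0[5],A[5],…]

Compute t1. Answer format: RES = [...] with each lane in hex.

  t0: 01 c4 e3 12 c2 1c e2 08
  t1: c2 12 1c e3 e2 c4 08 01

RES = [0xc2, 0x12, 0x1c, 0xe3, 0xe2, 0xc4, 0x08, 0x01]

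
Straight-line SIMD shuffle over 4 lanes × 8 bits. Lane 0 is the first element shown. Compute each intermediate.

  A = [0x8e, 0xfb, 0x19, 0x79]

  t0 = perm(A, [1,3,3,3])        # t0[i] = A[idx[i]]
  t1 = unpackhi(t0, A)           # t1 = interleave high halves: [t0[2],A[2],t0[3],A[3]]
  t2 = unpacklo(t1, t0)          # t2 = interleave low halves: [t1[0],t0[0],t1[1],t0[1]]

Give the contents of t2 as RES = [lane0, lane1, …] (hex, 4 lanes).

  t0: fb 79 79 79
  t1: 79 19 79 79
  t2: 79 fb 19 79

RES = [0x79, 0xfb, 0x19, 0x79]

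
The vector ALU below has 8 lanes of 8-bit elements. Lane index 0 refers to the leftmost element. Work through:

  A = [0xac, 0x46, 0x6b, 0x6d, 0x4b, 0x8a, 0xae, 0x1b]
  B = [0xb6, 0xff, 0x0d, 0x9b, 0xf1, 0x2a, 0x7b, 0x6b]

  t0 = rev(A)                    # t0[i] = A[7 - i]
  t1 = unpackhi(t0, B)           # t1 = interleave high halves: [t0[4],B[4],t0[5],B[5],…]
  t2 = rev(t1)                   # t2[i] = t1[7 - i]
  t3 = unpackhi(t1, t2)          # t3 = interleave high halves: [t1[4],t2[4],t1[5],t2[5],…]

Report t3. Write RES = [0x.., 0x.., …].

t0 = [0x1b, 0xae, 0x8a, 0x4b, 0x6d, 0x6b, 0x46, 0xac]
t1 = [0x6d, 0xf1, 0x6b, 0x2a, 0x46, 0x7b, 0xac, 0x6b]
t2 = [0x6b, 0xac, 0x7b, 0x46, 0x2a, 0x6b, 0xf1, 0x6d]
t3 = [0x46, 0x2a, 0x7b, 0x6b, 0xac, 0xf1, 0x6b, 0x6d]

RES = [ 0x46  0x2a  0x7b  0x6b  0xac  0xf1  0x6b  0x6d ]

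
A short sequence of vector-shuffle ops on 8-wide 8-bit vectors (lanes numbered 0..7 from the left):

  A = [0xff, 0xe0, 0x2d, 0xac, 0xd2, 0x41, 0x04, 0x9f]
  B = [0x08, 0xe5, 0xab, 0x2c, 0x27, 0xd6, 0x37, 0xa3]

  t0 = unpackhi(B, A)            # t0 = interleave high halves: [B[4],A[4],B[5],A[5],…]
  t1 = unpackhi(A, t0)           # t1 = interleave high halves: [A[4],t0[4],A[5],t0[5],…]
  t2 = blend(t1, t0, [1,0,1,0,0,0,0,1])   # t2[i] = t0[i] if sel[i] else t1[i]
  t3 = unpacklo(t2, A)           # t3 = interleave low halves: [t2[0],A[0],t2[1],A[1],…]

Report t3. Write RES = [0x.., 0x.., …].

RES = [0x27, 0xff, 0x37, 0xe0, 0xd6, 0x2d, 0x04, 0xac]

  t0: 27 d2 d6 41 37 04 a3 9f
  t1: d2 37 41 04 04 a3 9f 9f
  t2: 27 37 d6 04 04 a3 9f 9f
  t3: 27 ff 37 e0 d6 2d 04 ac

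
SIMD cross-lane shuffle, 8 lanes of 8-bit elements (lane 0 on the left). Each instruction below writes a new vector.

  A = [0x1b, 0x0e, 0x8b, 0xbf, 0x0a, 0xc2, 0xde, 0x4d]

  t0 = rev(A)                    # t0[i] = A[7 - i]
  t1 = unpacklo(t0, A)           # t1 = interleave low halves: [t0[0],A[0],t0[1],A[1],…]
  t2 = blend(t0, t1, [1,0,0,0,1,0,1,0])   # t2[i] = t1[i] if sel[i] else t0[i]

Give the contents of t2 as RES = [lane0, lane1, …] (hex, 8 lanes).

→ t0 |4d|de|c2|0a|bf|8b|0e|1b|
→ t1 |4d|1b|de|0e|c2|8b|0a|bf|
→ t2 |4d|de|c2|0a|c2|8b|0a|1b|

RES = [ 0x4d  0xde  0xc2  0x0a  0xc2  0x8b  0x0a  0x1b ]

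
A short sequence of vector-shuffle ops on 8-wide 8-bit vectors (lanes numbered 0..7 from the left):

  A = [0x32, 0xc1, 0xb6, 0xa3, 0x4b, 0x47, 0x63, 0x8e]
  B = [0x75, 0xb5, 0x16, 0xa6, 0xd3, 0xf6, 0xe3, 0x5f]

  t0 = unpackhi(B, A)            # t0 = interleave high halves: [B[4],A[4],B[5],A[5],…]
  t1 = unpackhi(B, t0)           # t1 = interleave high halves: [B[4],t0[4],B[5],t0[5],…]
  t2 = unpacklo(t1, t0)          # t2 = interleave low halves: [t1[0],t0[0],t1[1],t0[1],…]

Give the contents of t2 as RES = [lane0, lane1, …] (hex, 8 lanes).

  t0: d3 4b f6 47 e3 63 5f 8e
  t1: d3 e3 f6 63 e3 5f 5f 8e
  t2: d3 d3 e3 4b f6 f6 63 47

RES = [ 0xd3  0xd3  0xe3  0x4b  0xf6  0xf6  0x63  0x47 ]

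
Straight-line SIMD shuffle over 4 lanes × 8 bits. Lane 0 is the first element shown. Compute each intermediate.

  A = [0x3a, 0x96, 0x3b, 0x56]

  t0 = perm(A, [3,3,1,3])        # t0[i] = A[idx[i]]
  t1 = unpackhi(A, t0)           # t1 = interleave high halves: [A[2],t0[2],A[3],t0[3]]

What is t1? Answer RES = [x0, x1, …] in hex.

t0 = [0x56, 0x56, 0x96, 0x56]
t1 = [0x3b, 0x96, 0x56, 0x56]

RES = [ 0x3b  0x96  0x56  0x56 ]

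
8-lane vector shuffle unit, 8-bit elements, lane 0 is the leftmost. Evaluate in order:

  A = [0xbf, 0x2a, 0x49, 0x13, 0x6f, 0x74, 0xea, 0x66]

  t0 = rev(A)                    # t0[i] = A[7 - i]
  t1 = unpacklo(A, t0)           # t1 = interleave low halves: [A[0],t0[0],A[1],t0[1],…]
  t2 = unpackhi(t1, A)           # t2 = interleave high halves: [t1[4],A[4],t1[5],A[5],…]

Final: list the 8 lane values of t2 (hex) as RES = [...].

RES = [0x49, 0x6f, 0x74, 0x74, 0x13, 0xea, 0x6f, 0x66]

t0 = [0x66, 0xea, 0x74, 0x6f, 0x13, 0x49, 0x2a, 0xbf]
t1 = [0xbf, 0x66, 0x2a, 0xea, 0x49, 0x74, 0x13, 0x6f]
t2 = [0x49, 0x6f, 0x74, 0x74, 0x13, 0xea, 0x6f, 0x66]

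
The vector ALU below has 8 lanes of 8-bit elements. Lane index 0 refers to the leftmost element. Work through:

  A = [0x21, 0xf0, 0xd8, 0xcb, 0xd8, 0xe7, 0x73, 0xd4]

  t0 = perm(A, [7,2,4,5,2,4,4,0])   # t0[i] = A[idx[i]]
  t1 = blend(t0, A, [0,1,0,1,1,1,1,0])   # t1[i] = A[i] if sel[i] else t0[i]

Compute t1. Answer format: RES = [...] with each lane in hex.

t0 = [0xd4, 0xd8, 0xd8, 0xe7, 0xd8, 0xd8, 0xd8, 0x21]
t1 = [0xd4, 0xf0, 0xd8, 0xcb, 0xd8, 0xe7, 0x73, 0x21]

RES = [0xd4, 0xf0, 0xd8, 0xcb, 0xd8, 0xe7, 0x73, 0x21]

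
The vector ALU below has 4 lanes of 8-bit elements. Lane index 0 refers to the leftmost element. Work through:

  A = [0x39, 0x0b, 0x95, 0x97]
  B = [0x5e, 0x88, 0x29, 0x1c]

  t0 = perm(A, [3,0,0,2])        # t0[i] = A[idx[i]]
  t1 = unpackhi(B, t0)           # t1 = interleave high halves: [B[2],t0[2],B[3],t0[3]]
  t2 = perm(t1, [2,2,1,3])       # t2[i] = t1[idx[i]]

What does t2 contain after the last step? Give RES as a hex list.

RES = [0x1c, 0x1c, 0x39, 0x95]

→ t0 |97|39|39|95|
→ t1 |29|39|1c|95|
→ t2 |1c|1c|39|95|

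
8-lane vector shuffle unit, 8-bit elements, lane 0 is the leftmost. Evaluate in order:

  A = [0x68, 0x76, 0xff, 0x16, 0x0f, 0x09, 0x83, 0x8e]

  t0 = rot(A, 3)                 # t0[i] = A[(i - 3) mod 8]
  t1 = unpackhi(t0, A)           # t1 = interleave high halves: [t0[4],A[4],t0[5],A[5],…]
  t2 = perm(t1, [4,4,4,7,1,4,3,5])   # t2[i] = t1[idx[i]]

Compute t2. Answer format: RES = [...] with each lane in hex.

  t0: 09 83 8e 68 76 ff 16 0f
  t1: 76 0f ff 09 16 83 0f 8e
  t2: 16 16 16 8e 0f 16 09 83

RES = [0x16, 0x16, 0x16, 0x8e, 0x0f, 0x16, 0x09, 0x83]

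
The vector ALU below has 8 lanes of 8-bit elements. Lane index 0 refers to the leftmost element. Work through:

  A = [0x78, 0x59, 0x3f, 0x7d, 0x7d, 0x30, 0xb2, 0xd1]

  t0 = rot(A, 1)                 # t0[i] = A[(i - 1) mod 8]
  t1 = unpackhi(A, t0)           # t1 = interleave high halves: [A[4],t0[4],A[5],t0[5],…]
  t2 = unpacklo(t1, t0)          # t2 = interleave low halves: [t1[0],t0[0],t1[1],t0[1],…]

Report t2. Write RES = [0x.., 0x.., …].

RES = [ 0x7d  0xd1  0x7d  0x78  0x30  0x59  0x7d  0x3f ]

→ t0 |d1|78|59|3f|7d|7d|30|b2|
→ t1 |7d|7d|30|7d|b2|30|d1|b2|
→ t2 |7d|d1|7d|78|30|59|7d|3f|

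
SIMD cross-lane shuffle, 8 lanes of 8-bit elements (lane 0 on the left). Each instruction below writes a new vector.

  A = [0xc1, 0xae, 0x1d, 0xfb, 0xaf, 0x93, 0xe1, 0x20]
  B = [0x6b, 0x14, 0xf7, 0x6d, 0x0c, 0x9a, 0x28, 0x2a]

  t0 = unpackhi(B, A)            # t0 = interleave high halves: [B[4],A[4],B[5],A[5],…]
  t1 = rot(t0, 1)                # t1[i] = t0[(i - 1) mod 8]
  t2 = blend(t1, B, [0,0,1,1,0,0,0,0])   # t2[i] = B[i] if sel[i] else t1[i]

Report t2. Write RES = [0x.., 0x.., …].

  t0: 0c af 9a 93 28 e1 2a 20
  t1: 20 0c af 9a 93 28 e1 2a
  t2: 20 0c f7 6d 93 28 e1 2a

RES = [ 0x20  0x0c  0xf7  0x6d  0x93  0x28  0xe1  0x2a ]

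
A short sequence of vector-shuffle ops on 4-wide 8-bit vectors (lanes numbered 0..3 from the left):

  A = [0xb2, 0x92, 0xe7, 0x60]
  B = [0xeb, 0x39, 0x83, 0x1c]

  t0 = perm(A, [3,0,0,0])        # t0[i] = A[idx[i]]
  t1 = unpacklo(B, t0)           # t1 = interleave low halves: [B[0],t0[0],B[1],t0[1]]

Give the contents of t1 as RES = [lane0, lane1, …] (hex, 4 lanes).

  t0: 60 b2 b2 b2
  t1: eb 60 39 b2

RES = [ 0xeb  0x60  0x39  0xb2 ]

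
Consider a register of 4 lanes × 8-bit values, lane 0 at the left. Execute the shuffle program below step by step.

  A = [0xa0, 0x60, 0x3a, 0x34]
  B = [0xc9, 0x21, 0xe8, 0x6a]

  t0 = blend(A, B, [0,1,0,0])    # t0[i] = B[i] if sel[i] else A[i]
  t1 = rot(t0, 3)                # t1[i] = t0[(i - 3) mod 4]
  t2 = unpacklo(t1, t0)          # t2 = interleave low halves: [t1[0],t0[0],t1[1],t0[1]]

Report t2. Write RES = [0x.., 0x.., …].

  t0: a0 21 3a 34
  t1: 21 3a 34 a0
  t2: 21 a0 3a 21

RES = [ 0x21  0xa0  0x3a  0x21 ]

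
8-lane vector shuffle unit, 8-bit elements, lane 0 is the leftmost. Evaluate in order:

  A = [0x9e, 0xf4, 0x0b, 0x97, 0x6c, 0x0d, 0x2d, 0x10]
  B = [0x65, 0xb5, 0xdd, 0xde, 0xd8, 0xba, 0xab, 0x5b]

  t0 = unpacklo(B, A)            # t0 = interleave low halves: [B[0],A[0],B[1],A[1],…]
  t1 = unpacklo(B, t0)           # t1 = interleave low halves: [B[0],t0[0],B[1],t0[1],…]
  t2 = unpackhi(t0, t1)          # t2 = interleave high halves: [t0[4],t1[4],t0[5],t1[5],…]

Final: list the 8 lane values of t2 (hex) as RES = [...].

RES = [0xdd, 0xdd, 0x0b, 0xb5, 0xde, 0xde, 0x97, 0xf4]

  t0: 65 9e b5 f4 dd 0b de 97
  t1: 65 65 b5 9e dd b5 de f4
  t2: dd dd 0b b5 de de 97 f4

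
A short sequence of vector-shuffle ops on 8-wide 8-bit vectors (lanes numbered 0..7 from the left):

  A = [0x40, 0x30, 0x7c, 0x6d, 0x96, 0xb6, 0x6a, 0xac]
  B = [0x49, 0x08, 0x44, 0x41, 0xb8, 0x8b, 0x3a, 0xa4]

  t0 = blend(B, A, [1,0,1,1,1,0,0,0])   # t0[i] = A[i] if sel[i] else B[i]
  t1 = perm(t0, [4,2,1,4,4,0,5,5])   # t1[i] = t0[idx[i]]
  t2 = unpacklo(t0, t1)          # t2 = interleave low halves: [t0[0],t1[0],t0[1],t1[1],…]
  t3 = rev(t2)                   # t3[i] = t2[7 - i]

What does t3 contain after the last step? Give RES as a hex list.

  t0: 40 08 7c 6d 96 8b 3a a4
  t1: 96 7c 08 96 96 40 8b 8b
  t2: 40 96 08 7c 7c 08 6d 96
  t3: 96 6d 08 7c 7c 08 96 40

RES = [ 0x96  0x6d  0x08  0x7c  0x7c  0x08  0x96  0x40 ]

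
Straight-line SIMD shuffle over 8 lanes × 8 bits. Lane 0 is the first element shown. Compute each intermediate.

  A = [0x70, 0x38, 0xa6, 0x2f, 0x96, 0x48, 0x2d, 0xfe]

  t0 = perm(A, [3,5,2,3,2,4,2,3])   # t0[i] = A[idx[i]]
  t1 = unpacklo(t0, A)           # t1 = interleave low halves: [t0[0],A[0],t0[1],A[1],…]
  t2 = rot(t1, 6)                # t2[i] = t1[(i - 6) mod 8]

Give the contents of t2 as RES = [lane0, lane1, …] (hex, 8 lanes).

  t0: 2f 48 a6 2f a6 96 a6 2f
  t1: 2f 70 48 38 a6 a6 2f 2f
  t2: 48 38 a6 a6 2f 2f 2f 70

RES = [ 0x48  0x38  0xa6  0xa6  0x2f  0x2f  0x2f  0x70 ]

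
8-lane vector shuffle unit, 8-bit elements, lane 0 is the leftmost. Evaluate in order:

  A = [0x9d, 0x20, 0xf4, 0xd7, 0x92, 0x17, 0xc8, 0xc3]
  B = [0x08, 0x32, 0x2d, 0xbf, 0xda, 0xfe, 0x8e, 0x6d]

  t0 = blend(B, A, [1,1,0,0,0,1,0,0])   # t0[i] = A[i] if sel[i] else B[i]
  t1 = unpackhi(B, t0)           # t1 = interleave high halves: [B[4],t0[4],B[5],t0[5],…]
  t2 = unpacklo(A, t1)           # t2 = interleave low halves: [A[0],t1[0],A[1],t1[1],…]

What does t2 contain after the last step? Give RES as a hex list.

RES = [ 0x9d  0xda  0x20  0xda  0xf4  0xfe  0xd7  0x17 ]

  t0: 9d 20 2d bf da 17 8e 6d
  t1: da da fe 17 8e 8e 6d 6d
  t2: 9d da 20 da f4 fe d7 17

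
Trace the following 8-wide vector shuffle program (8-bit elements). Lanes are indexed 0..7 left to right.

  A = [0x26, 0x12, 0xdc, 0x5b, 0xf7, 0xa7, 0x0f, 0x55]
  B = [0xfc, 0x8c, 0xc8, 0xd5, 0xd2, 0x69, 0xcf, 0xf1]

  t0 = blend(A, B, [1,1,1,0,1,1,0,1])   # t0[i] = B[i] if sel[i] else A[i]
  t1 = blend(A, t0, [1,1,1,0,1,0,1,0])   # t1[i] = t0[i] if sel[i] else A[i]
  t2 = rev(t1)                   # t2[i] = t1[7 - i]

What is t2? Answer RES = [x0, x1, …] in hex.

→ t0 |fc|8c|c8|5b|d2|69|0f|f1|
→ t1 |fc|8c|c8|5b|d2|a7|0f|55|
→ t2 |55|0f|a7|d2|5b|c8|8c|fc|

RES = [ 0x55  0x0f  0xa7  0xd2  0x5b  0xc8  0x8c  0xfc ]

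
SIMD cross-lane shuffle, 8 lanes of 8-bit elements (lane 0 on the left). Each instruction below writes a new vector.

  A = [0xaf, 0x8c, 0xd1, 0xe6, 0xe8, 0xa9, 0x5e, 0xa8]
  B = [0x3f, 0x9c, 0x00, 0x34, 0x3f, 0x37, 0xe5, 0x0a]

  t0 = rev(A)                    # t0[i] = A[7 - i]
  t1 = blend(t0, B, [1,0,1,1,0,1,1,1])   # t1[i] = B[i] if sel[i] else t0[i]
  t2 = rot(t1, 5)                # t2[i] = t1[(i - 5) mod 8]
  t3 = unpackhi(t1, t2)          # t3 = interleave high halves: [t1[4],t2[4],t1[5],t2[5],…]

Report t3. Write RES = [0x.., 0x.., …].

t0 = [0xa8, 0x5e, 0xa9, 0xe8, 0xe6, 0xd1, 0x8c, 0xaf]
t1 = [0x3f, 0x5e, 0x00, 0x34, 0xe6, 0x37, 0xe5, 0x0a]
t2 = [0x34, 0xe6, 0x37, 0xe5, 0x0a, 0x3f, 0x5e, 0x00]
t3 = [0xe6, 0x0a, 0x37, 0x3f, 0xe5, 0x5e, 0x0a, 0x00]

RES = [ 0xe6  0x0a  0x37  0x3f  0xe5  0x5e  0x0a  0x00 ]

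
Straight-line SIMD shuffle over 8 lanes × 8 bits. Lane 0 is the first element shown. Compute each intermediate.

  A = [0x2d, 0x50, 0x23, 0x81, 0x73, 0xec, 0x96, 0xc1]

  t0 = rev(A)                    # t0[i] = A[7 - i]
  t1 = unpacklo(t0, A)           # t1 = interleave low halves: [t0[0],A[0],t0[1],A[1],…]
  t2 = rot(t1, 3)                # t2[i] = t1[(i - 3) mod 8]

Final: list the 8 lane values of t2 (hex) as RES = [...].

t0 = [0xc1, 0x96, 0xec, 0x73, 0x81, 0x23, 0x50, 0x2d]
t1 = [0xc1, 0x2d, 0x96, 0x50, 0xec, 0x23, 0x73, 0x81]
t2 = [0x23, 0x73, 0x81, 0xc1, 0x2d, 0x96, 0x50, 0xec]

RES = [ 0x23  0x73  0x81  0xc1  0x2d  0x96  0x50  0xec ]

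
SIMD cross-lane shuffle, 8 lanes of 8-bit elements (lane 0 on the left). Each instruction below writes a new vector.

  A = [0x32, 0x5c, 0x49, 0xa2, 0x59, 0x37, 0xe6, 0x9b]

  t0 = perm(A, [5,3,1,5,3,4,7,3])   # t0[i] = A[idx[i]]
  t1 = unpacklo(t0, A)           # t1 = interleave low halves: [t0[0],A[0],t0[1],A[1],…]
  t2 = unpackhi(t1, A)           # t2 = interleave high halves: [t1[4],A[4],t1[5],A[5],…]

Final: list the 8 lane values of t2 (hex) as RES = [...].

  t0: 37 a2 5c 37 a2 59 9b a2
  t1: 37 32 a2 5c 5c 49 37 a2
  t2: 5c 59 49 37 37 e6 a2 9b

RES = [0x5c, 0x59, 0x49, 0x37, 0x37, 0xe6, 0xa2, 0x9b]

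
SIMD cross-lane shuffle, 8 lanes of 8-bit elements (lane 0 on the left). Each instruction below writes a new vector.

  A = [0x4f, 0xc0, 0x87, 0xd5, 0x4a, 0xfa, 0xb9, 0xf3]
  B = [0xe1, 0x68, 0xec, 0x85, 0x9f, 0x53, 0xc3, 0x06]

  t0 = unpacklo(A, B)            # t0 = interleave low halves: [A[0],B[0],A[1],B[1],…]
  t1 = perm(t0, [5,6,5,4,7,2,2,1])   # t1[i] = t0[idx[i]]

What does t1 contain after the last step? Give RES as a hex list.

RES = [0xec, 0xd5, 0xec, 0x87, 0x85, 0xc0, 0xc0, 0xe1]

  t0: 4f e1 c0 68 87 ec d5 85
  t1: ec d5 ec 87 85 c0 c0 e1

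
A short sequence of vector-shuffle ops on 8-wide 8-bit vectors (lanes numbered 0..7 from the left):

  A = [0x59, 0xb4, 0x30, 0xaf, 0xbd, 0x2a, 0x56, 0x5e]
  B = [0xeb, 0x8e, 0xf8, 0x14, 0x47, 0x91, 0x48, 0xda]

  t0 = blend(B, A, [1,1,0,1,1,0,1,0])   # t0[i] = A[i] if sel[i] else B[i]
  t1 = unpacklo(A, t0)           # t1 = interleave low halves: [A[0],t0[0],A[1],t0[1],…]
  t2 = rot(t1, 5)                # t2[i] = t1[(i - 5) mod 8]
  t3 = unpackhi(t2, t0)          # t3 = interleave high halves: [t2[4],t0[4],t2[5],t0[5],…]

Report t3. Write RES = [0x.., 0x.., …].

RES = [0xaf, 0xbd, 0x59, 0x91, 0x59, 0x56, 0xb4, 0xda]

t0 = [0x59, 0xb4, 0xf8, 0xaf, 0xbd, 0x91, 0x56, 0xda]
t1 = [0x59, 0x59, 0xb4, 0xb4, 0x30, 0xf8, 0xaf, 0xaf]
t2 = [0xb4, 0x30, 0xf8, 0xaf, 0xaf, 0x59, 0x59, 0xb4]
t3 = [0xaf, 0xbd, 0x59, 0x91, 0x59, 0x56, 0xb4, 0xda]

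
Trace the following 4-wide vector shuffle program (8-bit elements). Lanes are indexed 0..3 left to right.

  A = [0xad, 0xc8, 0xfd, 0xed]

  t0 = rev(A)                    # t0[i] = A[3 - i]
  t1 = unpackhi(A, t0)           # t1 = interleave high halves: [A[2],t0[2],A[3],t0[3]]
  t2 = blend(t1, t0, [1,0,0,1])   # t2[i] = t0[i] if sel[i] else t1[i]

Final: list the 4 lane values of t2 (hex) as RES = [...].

  t0: ed fd c8 ad
  t1: fd c8 ed ad
  t2: ed c8 ed ad

RES = [ 0xed  0xc8  0xed  0xad ]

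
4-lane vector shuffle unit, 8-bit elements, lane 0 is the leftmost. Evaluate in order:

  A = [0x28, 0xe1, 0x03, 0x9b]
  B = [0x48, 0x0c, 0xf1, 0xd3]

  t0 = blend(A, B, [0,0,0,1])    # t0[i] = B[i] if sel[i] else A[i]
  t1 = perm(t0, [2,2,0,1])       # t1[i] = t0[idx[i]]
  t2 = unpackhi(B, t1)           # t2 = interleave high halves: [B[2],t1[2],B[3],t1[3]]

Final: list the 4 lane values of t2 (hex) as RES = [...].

t0 = [0x28, 0xe1, 0x03, 0xd3]
t1 = [0x03, 0x03, 0x28, 0xe1]
t2 = [0xf1, 0x28, 0xd3, 0xe1]

RES = [0xf1, 0x28, 0xd3, 0xe1]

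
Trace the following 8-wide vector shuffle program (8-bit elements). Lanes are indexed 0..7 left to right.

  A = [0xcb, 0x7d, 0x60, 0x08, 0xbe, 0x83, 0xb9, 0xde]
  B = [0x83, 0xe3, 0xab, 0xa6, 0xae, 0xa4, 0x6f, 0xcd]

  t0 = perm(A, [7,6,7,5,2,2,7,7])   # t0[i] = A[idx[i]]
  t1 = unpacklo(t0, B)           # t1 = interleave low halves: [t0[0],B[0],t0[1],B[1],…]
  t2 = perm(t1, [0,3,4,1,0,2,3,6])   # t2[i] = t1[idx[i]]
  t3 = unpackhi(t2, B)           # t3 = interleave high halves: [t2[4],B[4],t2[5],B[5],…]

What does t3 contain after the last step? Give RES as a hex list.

RES = [ 0xde  0xae  0xb9  0xa4  0xe3  0x6f  0x83  0xcd ]

t0 = [0xde, 0xb9, 0xde, 0x83, 0x60, 0x60, 0xde, 0xde]
t1 = [0xde, 0x83, 0xb9, 0xe3, 0xde, 0xab, 0x83, 0xa6]
t2 = [0xde, 0xe3, 0xde, 0x83, 0xde, 0xb9, 0xe3, 0x83]
t3 = [0xde, 0xae, 0xb9, 0xa4, 0xe3, 0x6f, 0x83, 0xcd]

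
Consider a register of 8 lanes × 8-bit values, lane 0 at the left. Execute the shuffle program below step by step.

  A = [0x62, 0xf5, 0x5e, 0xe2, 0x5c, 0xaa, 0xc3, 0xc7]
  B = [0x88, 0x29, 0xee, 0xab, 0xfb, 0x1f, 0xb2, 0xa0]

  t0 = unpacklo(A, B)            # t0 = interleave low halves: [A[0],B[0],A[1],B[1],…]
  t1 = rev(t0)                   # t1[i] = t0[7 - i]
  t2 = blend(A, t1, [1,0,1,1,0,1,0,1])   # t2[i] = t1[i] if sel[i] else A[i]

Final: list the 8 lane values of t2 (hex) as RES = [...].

t0 = [0x62, 0x88, 0xf5, 0x29, 0x5e, 0xee, 0xe2, 0xab]
t1 = [0xab, 0xe2, 0xee, 0x5e, 0x29, 0xf5, 0x88, 0x62]
t2 = [0xab, 0xf5, 0xee, 0x5e, 0x5c, 0xf5, 0xc3, 0x62]

RES = [ 0xab  0xf5  0xee  0x5e  0x5c  0xf5  0xc3  0x62 ]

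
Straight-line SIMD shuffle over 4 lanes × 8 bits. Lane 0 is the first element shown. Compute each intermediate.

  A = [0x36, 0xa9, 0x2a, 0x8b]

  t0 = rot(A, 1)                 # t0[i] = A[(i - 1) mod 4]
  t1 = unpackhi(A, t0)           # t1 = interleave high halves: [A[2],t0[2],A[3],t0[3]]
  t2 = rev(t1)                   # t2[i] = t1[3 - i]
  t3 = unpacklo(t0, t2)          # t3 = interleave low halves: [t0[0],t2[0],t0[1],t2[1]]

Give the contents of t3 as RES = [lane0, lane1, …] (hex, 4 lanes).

→ t0 |8b|36|a9|2a|
→ t1 |2a|a9|8b|2a|
→ t2 |2a|8b|a9|2a|
→ t3 |8b|2a|36|8b|

RES = [0x8b, 0x2a, 0x36, 0x8b]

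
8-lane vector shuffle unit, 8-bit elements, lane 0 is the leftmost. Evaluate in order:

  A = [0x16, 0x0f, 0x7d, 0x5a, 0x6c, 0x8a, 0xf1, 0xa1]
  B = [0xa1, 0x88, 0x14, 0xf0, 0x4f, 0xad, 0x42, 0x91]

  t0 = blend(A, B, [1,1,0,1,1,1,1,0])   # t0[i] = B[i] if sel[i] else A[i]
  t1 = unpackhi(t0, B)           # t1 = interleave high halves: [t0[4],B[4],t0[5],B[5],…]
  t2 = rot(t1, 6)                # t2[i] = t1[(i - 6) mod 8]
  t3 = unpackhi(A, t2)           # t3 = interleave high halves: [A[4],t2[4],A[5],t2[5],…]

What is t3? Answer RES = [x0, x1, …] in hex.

RES = [ 0x6c  0xa1  0x8a  0x91  0xf1  0x4f  0xa1  0x4f ]

→ t0 |a1|88|7d|f0|4f|ad|42|a1|
→ t1 |4f|4f|ad|ad|42|42|a1|91|
→ t2 |ad|ad|42|42|a1|91|4f|4f|
→ t3 |6c|a1|8a|91|f1|4f|a1|4f|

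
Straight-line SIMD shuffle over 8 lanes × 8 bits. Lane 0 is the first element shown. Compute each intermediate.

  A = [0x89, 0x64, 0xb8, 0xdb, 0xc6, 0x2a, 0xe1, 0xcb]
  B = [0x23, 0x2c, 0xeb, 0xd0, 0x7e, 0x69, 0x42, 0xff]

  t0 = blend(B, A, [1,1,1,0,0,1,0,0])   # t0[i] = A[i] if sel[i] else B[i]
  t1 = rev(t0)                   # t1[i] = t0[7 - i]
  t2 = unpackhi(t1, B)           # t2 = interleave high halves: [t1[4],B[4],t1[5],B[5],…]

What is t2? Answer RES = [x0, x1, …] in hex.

→ t0 |89|64|b8|d0|7e|2a|42|ff|
→ t1 |ff|42|2a|7e|d0|b8|64|89|
→ t2 |d0|7e|b8|69|64|42|89|ff|

RES = [0xd0, 0x7e, 0xb8, 0x69, 0x64, 0x42, 0x89, 0xff]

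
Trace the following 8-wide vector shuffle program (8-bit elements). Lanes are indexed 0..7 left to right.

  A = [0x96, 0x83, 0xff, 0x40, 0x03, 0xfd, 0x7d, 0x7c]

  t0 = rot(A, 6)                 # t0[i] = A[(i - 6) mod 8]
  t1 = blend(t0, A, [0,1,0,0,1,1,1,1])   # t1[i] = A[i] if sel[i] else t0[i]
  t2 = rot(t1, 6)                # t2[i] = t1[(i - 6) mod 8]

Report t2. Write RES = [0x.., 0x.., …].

RES = [0x03, 0xfd, 0x03, 0xfd, 0x7d, 0x7c, 0xff, 0x83]

  t0: ff 40 03 fd 7d 7c 96 83
  t1: ff 83 03 fd 03 fd 7d 7c
  t2: 03 fd 03 fd 7d 7c ff 83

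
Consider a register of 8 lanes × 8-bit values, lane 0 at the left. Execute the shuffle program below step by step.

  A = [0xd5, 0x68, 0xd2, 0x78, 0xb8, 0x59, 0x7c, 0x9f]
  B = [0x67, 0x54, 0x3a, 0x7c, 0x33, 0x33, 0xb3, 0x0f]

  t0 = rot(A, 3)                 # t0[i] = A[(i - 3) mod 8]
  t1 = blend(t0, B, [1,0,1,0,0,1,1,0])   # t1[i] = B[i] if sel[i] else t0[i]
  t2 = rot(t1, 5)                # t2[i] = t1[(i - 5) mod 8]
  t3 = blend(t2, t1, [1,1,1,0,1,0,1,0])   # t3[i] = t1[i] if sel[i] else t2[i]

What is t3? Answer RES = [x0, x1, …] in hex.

t0 = [0x59, 0x7c, 0x9f, 0xd5, 0x68, 0xd2, 0x78, 0xb8]
t1 = [0x67, 0x7c, 0x3a, 0xd5, 0x68, 0x33, 0xb3, 0xb8]
t2 = [0xd5, 0x68, 0x33, 0xb3, 0xb8, 0x67, 0x7c, 0x3a]
t3 = [0x67, 0x7c, 0x3a, 0xb3, 0x68, 0x67, 0xb3, 0x3a]

RES = [0x67, 0x7c, 0x3a, 0xb3, 0x68, 0x67, 0xb3, 0x3a]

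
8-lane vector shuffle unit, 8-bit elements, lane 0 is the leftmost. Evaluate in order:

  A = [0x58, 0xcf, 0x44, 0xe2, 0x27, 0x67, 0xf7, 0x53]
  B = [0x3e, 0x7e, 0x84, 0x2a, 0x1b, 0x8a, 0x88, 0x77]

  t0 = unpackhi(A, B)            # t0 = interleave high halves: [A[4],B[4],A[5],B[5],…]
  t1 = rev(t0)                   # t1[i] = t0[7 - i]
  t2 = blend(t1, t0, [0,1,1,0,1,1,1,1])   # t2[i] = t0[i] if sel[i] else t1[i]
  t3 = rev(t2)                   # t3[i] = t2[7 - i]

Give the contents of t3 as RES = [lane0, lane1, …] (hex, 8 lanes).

RES = [0x77, 0x53, 0x88, 0xf7, 0xf7, 0x67, 0x1b, 0x77]

→ t0 |27|1b|67|8a|f7|88|53|77|
→ t1 |77|53|88|f7|8a|67|1b|27|
→ t2 |77|1b|67|f7|f7|88|53|77|
→ t3 |77|53|88|f7|f7|67|1b|77|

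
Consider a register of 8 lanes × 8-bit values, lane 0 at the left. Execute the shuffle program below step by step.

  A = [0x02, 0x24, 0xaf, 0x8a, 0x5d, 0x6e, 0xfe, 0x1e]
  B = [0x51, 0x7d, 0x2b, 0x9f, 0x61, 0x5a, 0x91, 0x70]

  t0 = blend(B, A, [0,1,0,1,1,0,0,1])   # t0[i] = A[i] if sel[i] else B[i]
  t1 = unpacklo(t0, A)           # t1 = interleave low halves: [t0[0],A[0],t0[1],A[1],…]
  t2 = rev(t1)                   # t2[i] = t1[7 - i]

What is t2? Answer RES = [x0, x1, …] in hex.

  t0: 51 24 2b 8a 5d 5a 91 1e
  t1: 51 02 24 24 2b af 8a 8a
  t2: 8a 8a af 2b 24 24 02 51

RES = [ 0x8a  0x8a  0xaf  0x2b  0x24  0x24  0x02  0x51 ]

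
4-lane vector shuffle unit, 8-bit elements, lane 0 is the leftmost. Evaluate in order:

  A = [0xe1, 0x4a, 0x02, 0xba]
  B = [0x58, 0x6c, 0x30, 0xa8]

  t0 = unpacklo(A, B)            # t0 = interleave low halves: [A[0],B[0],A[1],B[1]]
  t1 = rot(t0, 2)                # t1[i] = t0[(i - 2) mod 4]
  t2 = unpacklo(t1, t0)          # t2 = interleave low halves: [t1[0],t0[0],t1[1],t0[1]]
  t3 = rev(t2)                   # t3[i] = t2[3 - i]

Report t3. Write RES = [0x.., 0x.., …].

RES = [ 0x58  0x6c  0xe1  0x4a ]

t0 = [0xe1, 0x58, 0x4a, 0x6c]
t1 = [0x4a, 0x6c, 0xe1, 0x58]
t2 = [0x4a, 0xe1, 0x6c, 0x58]
t3 = [0x58, 0x6c, 0xe1, 0x4a]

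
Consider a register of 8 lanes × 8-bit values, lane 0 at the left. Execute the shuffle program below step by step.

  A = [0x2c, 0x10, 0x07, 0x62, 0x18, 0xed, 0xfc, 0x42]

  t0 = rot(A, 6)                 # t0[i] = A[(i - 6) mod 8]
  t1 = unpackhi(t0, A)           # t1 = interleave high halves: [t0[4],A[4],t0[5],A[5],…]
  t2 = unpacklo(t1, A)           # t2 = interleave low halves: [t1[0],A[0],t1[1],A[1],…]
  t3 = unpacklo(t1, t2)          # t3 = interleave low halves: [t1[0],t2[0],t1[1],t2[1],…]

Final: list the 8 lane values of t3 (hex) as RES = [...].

RES = [0xfc, 0xfc, 0x18, 0x2c, 0x42, 0x18, 0xed, 0x10]

  t0: 07 62 18 ed fc 42 2c 10
  t1: fc 18 42 ed 2c fc 10 42
  t2: fc 2c 18 10 42 07 ed 62
  t3: fc fc 18 2c 42 18 ed 10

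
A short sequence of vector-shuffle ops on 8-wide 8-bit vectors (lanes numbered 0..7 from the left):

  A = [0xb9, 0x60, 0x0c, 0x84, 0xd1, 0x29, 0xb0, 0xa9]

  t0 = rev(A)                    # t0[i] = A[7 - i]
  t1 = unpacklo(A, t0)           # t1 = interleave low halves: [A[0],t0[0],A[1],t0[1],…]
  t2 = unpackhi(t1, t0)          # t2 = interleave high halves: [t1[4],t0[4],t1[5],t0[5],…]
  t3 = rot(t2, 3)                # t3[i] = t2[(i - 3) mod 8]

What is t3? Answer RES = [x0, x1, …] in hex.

t0 = [0xa9, 0xb0, 0x29, 0xd1, 0x84, 0x0c, 0x60, 0xb9]
t1 = [0xb9, 0xa9, 0x60, 0xb0, 0x0c, 0x29, 0x84, 0xd1]
t2 = [0x0c, 0x84, 0x29, 0x0c, 0x84, 0x60, 0xd1, 0xb9]
t3 = [0x60, 0xd1, 0xb9, 0x0c, 0x84, 0x29, 0x0c, 0x84]

RES = [ 0x60  0xd1  0xb9  0x0c  0x84  0x29  0x0c  0x84 ]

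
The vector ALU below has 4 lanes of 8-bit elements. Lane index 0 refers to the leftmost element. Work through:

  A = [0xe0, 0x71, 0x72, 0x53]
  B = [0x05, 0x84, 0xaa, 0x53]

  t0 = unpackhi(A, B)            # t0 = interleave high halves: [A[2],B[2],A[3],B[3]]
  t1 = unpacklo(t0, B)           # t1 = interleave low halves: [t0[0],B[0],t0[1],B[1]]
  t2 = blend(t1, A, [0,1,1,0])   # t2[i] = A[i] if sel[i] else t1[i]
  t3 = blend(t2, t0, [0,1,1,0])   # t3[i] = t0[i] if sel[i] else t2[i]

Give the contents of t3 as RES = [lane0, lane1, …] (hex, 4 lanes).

  t0: 72 aa 53 53
  t1: 72 05 aa 84
  t2: 72 71 72 84
  t3: 72 aa 53 84

RES = [ 0x72  0xaa  0x53  0x84 ]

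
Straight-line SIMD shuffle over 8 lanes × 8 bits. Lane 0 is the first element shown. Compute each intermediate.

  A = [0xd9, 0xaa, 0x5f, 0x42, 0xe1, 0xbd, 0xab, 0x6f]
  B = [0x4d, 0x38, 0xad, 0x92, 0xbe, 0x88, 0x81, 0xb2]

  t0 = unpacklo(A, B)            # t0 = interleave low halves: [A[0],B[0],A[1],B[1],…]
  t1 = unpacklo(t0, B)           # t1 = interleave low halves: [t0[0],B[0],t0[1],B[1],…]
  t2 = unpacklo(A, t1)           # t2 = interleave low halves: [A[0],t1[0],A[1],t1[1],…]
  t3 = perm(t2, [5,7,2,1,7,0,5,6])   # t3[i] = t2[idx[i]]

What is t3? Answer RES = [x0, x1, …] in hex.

t0 = [0xd9, 0x4d, 0xaa, 0x38, 0x5f, 0xad, 0x42, 0x92]
t1 = [0xd9, 0x4d, 0x4d, 0x38, 0xaa, 0xad, 0x38, 0x92]
t2 = [0xd9, 0xd9, 0xaa, 0x4d, 0x5f, 0x4d, 0x42, 0x38]
t3 = [0x4d, 0x38, 0xaa, 0xd9, 0x38, 0xd9, 0x4d, 0x42]

RES = [ 0x4d  0x38  0xaa  0xd9  0x38  0xd9  0x4d  0x42 ]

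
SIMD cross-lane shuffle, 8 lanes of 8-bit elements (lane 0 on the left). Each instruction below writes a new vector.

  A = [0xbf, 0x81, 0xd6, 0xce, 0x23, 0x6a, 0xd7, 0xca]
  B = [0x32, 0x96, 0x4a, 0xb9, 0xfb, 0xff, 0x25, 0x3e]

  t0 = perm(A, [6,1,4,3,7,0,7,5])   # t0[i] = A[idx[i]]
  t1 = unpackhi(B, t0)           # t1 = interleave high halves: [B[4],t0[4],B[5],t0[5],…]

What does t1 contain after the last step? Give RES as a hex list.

RES = [ 0xfb  0xca  0xff  0xbf  0x25  0xca  0x3e  0x6a ]

  t0: d7 81 23 ce ca bf ca 6a
  t1: fb ca ff bf 25 ca 3e 6a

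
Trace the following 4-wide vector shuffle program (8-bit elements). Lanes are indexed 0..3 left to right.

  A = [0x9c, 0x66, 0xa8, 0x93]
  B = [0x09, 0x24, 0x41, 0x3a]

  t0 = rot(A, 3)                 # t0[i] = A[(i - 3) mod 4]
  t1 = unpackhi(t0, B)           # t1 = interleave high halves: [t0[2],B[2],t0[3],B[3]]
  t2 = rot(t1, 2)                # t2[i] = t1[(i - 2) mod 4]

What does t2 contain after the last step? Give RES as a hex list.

RES = [0x9c, 0x3a, 0x93, 0x41]

  t0: 66 a8 93 9c
  t1: 93 41 9c 3a
  t2: 9c 3a 93 41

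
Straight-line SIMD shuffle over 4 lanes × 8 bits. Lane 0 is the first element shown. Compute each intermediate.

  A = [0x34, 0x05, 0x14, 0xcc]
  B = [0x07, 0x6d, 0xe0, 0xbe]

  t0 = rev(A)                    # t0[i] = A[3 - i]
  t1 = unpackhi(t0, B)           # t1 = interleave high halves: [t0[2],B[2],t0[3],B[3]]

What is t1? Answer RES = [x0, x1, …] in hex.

RES = [ 0x05  0xe0  0x34  0xbe ]

  t0: cc 14 05 34
  t1: 05 e0 34 be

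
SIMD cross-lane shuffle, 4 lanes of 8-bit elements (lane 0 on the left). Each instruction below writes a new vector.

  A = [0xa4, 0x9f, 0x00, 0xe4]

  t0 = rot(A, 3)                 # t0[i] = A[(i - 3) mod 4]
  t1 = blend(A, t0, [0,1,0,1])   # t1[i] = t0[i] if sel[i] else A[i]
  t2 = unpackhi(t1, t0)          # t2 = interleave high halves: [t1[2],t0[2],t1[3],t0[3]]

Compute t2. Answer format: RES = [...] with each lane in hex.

→ t0 |9f|00|e4|a4|
→ t1 |a4|00|00|a4|
→ t2 |00|e4|a4|a4|

RES = [ 0x00  0xe4  0xa4  0xa4 ]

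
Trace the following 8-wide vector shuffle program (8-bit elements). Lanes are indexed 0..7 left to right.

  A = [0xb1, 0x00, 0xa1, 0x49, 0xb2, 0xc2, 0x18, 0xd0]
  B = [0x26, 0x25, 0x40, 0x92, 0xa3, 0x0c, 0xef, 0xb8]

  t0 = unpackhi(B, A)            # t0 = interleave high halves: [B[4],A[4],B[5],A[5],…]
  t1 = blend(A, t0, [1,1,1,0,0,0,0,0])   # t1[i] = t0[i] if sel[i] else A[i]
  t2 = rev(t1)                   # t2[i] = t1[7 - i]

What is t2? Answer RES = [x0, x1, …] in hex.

RES = [ 0xd0  0x18  0xc2  0xb2  0x49  0x0c  0xb2  0xa3 ]

→ t0 |a3|b2|0c|c2|ef|18|b8|d0|
→ t1 |a3|b2|0c|49|b2|c2|18|d0|
→ t2 |d0|18|c2|b2|49|0c|b2|a3|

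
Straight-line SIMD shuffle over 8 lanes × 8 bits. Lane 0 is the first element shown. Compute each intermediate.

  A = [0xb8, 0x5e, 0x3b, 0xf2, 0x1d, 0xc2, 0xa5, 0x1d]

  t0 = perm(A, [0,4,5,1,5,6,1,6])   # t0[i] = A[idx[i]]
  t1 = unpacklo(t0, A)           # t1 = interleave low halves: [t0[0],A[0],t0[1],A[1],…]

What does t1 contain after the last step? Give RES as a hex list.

→ t0 |b8|1d|c2|5e|c2|a5|5e|a5|
→ t1 |b8|b8|1d|5e|c2|3b|5e|f2|

RES = [ 0xb8  0xb8  0x1d  0x5e  0xc2  0x3b  0x5e  0xf2 ]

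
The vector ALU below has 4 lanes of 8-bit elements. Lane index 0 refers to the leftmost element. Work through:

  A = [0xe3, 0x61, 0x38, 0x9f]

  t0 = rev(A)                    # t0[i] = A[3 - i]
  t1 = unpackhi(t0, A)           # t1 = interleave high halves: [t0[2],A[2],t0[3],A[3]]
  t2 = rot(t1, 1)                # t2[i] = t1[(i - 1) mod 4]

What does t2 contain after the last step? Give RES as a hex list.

  t0: 9f 38 61 e3
  t1: 61 38 e3 9f
  t2: 9f 61 38 e3

RES = [ 0x9f  0x61  0x38  0xe3 ]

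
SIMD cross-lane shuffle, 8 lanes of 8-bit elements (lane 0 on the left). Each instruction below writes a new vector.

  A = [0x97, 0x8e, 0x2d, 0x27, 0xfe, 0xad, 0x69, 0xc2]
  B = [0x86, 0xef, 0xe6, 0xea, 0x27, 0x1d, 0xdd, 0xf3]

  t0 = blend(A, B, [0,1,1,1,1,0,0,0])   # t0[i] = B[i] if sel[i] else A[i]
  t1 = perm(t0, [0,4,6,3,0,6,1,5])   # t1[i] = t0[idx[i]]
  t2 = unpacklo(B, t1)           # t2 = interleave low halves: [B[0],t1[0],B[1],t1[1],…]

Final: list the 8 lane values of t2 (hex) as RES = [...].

t0 = [0x97, 0xef, 0xe6, 0xea, 0x27, 0xad, 0x69, 0xc2]
t1 = [0x97, 0x27, 0x69, 0xea, 0x97, 0x69, 0xef, 0xad]
t2 = [0x86, 0x97, 0xef, 0x27, 0xe6, 0x69, 0xea, 0xea]

RES = [ 0x86  0x97  0xef  0x27  0xe6  0x69  0xea  0xea ]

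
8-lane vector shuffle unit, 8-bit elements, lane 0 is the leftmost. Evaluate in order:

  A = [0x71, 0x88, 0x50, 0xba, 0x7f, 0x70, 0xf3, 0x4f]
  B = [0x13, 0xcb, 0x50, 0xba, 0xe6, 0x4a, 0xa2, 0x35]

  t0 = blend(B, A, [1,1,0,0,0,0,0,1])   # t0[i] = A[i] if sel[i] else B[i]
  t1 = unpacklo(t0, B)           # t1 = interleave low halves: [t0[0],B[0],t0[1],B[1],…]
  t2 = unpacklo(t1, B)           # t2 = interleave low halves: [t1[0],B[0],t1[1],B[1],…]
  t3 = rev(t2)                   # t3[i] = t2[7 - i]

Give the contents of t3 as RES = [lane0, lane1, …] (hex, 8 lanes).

t0 = [0x71, 0x88, 0x50, 0xba, 0xe6, 0x4a, 0xa2, 0x4f]
t1 = [0x71, 0x13, 0x88, 0xcb, 0x50, 0x50, 0xba, 0xba]
t2 = [0x71, 0x13, 0x13, 0xcb, 0x88, 0x50, 0xcb, 0xba]
t3 = [0xba, 0xcb, 0x50, 0x88, 0xcb, 0x13, 0x13, 0x71]

RES = [0xba, 0xcb, 0x50, 0x88, 0xcb, 0x13, 0x13, 0x71]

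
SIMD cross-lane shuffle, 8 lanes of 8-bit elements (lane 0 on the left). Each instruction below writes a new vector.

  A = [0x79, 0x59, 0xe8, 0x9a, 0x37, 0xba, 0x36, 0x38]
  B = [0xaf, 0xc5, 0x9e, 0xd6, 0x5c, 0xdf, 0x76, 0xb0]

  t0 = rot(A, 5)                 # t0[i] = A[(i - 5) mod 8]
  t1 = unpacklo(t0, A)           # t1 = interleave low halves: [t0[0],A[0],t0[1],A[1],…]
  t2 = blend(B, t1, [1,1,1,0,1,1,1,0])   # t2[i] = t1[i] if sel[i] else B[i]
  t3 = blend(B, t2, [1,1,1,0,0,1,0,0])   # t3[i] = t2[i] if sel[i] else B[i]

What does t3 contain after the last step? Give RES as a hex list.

RES = [ 0x9a  0x79  0x37  0xd6  0x5c  0xe8  0x76  0xb0 ]

t0 = [0x9a, 0x37, 0xba, 0x36, 0x38, 0x79, 0x59, 0xe8]
t1 = [0x9a, 0x79, 0x37, 0x59, 0xba, 0xe8, 0x36, 0x9a]
t2 = [0x9a, 0x79, 0x37, 0xd6, 0xba, 0xe8, 0x36, 0xb0]
t3 = [0x9a, 0x79, 0x37, 0xd6, 0x5c, 0xe8, 0x76, 0xb0]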